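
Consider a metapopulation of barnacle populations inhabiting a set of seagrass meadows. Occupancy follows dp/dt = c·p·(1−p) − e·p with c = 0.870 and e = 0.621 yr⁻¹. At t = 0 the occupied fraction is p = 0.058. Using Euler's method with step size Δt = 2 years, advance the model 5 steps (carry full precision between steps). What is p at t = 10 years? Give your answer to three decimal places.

0.213

Update rule: p ← p + [c·p·(1−p) − e·p]·Δt with Δt = 2.
step 1: Δp = +0.02303, p = 0.08103
step 2: Δp = +0.02893, p = 0.10996
step 3: Δp = +0.03372, p = 0.14368
step 4: Δp = +0.03563, p = 0.17931
step 5: Δp = +0.03335, p = 0.21266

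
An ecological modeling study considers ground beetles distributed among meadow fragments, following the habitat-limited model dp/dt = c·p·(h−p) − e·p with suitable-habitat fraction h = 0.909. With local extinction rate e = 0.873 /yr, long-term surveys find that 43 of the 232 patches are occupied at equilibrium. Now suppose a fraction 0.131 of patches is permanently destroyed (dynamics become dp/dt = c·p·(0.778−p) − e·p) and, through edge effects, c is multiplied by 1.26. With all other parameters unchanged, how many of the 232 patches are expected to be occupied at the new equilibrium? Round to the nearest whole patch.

Observed p* = 43/232 = 0.18534.
Balance c(h−p*) = e gives c = e/(0.909 − 0.18534) = 0.873/0.72366 = 1.20637.
New p* = 0.778 − e/c = 0.778 − 0.87300/1.52003 = 0.20367.
Expected occupied = 232 × 0.20367 = 47.25 ≈ 47.

47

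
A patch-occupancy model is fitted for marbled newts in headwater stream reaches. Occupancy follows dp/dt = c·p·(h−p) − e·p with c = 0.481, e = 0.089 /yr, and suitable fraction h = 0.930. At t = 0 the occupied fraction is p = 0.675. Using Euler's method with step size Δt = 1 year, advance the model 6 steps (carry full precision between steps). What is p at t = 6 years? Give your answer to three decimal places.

Update rule: p ← p + [c·p·(h−p) − e·p]·Δt with Δt = 1.
t = 1: p = 0.67500 + (+0.02272) = 0.69772
t = 2: p = 0.69772 + (+0.01586) = 0.71357
t = 3: p = 0.71357 + (+0.01078) = 0.72435
t = 4: p = 0.72435 + (+0.00718) = 0.73153
t = 5: p = 0.73153 + (+0.00473) = 0.73626
t = 6: p = 0.73626 + (+0.00308) = 0.73934

0.739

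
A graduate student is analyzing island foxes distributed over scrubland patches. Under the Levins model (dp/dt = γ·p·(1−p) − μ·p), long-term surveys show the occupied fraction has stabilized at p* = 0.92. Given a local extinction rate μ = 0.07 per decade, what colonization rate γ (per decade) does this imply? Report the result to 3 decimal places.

0.875

At equilibrium γ(1−p*) = μ, so γ = μ/(1−p*).
γ = 0.07/(1 − 0.92) = 0.07/0.0800 = 0.8750.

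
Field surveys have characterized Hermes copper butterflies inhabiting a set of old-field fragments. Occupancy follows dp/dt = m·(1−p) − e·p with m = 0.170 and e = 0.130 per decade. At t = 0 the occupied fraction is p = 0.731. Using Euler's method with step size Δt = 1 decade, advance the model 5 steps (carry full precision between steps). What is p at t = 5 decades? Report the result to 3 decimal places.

0.594

Update rule: p ← p + [m·(1−p) − e·p]·Δt with Δt = 1.
p: 0.73100 → 0.68170  (Δp = -0.04930)
p: 0.68170 → 0.64719  (Δp = -0.03451)
p: 0.64719 → 0.62303  (Δp = -0.02416)
p: 0.62303 → 0.60612  (Δp = -0.01691)
p: 0.60612 → 0.59429  (Δp = -0.01184)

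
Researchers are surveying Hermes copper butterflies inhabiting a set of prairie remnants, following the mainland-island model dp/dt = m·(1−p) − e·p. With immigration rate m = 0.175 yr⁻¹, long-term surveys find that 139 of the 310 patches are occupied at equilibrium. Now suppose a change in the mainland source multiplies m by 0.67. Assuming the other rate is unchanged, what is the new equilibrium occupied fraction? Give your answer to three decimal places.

0.353

Observed p* = 139/310 = 0.44839.
Balance m(1−p*) = e·p* gives e = m(1−p*)/p* = 0.175×0.55161/0.44839 = 0.21529.
New p* = m/(m+e) = 0.11725/(0.11725+0.21529) = 0.35259.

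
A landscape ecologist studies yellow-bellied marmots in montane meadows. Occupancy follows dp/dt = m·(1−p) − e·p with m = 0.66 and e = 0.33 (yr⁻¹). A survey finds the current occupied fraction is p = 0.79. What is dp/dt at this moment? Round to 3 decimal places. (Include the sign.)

Colonization term: m·(1−p) = 0.66×0.2100 = 0.13860.
Extinction term: e·p = 0.26070.
dp/dt = 0.13860 − 0.26070 = -0.12210.

-0.122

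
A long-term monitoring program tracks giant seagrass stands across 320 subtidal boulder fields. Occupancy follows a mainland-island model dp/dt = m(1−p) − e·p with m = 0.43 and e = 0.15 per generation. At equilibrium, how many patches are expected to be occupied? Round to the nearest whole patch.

237

p* = m/(m+e) = 0.43/0.5800 = 0.7414.
Expected occupied patches = N × p* = 320 × 0.7414 = 237.24 ≈ 237.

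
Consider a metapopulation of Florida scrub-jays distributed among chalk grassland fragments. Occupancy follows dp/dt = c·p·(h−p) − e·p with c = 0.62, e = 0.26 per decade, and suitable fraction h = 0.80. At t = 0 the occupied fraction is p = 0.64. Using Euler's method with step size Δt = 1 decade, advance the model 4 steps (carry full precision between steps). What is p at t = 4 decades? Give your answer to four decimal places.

Update rule: p ← p + [c·p·(h−p) − e·p]·Δt with Δt = 1.
step 1: Δp = -0.10291, p = 0.53709
step 2: Δp = -0.05209, p = 0.48499
step 3: Δp = -0.03138, p = 0.45362
step 4: Δp = -0.02052, p = 0.43309

0.4331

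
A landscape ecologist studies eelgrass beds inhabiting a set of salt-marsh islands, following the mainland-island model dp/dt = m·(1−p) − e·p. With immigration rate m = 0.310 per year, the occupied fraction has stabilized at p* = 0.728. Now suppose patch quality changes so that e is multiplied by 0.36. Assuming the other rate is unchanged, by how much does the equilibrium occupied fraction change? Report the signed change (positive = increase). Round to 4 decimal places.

Balance m(1−p*) = e·p* gives e = m(1−p*)/p* = 0.310×0.27200/0.72800 = 0.11582.
New p* = m/(m+e) = 0.31000/(0.31000+0.04170) = 0.88143.
Δp* = 0.88143 − 0.72800 = +0.15343.

0.1534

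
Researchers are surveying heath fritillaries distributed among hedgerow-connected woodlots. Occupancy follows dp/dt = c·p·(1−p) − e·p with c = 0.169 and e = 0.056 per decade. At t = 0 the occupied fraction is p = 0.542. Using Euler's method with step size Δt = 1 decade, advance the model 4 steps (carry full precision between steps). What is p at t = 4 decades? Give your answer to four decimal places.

Update rule: p ← p + [c·p·(1−p) − e·p]·Δt with Δt = 1.
step 1: Δp = +0.01160, p = 0.55360
step 2: Δp = +0.01076, p = 0.56436
step 3: Δp = +0.00995, p = 0.57431
step 4: Δp = +0.00916, p = 0.58346

0.5835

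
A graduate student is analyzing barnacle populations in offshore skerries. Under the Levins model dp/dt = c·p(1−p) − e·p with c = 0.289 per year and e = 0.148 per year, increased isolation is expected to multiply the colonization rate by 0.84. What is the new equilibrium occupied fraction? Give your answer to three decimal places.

Before: p* = 1 − 0.148/0.289 = 0.4879.
After the change, c = 0.24276, e = 0.148, so p* = 1 − 0.148/0.24276 = 0.3903.

0.390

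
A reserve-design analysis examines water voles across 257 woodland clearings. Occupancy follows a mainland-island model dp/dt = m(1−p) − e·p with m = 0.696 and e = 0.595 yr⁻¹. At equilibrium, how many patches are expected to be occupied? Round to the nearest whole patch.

p* = m/(m+e) = 0.696/1.2910 = 0.5391.
Expected occupied patches = N × p* = 257 × 0.5391 = 138.55 ≈ 139.

139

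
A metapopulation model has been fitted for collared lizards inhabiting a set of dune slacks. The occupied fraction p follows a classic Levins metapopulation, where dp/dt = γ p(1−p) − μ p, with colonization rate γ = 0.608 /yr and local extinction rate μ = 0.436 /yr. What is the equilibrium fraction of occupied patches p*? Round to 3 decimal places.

0.283

At equilibrium, colonization balances extinction: γ·p*·(1−p*) = μ·p*.
So p* = 1 − μ/γ = 1 − 0.436/0.608 = 1 − 0.7171 = 0.2829.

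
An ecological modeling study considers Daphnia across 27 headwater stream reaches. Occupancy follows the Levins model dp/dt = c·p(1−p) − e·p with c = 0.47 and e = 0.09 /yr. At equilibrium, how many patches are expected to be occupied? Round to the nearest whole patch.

p* = 1 − e/c = 1 − 0.09/0.47 = 0.8085.
Expected occupied patches = N × p* = 27 × 0.8085 = 21.83 ≈ 22.

22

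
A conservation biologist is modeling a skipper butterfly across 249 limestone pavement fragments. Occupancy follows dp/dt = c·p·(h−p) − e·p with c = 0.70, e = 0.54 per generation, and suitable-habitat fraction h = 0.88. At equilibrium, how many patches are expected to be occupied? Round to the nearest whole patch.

p* = h − e/c = 0.88 − 0.7714 = 0.1086.
Expected occupied patches = N × p* = 249 × 0.1086 = 27.03 ≈ 27.

27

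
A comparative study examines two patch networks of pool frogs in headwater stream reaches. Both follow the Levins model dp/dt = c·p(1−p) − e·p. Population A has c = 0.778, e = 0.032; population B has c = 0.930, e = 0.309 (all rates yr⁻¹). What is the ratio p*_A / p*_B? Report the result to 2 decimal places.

1.44

A: p*_A = 1 − 0.032/0.778 = 0.9589.
B: p*_B = 1 − 0.309/0.930 = 0.6677.
p*_A / p*_B = 0.9589/0.6677 = 1.4360.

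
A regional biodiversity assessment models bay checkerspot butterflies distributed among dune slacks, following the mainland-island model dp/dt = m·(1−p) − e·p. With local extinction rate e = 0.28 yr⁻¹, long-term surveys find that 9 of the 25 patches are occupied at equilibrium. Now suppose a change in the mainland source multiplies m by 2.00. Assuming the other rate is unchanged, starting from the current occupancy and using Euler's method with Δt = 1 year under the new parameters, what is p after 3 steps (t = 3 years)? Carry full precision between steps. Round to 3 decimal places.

0.518

Observed p* = 9/25 = 0.36000.
Balance m(1−p*) = e·p* gives m = e·p*/(1−p*) = 0.28×0.36000/0.64000 = 0.15750.
Starting from p₀ = 0.36000; update p ← p + (dp/dt)·Δt with the new parameters.
step 1: Δp = +0.10080, p = 0.46080
step 2: Δp = +0.04082, p = 0.50162
step 3: Δp = +0.01653, p = 0.51816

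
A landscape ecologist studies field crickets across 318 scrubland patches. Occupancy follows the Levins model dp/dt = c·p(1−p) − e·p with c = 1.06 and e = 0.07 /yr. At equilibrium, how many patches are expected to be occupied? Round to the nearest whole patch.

297

p* = 1 − e/c = 1 − 0.07/1.06 = 0.9340.
Expected occupied patches = N × p* = 318 × 0.9340 = 297.00 ≈ 297.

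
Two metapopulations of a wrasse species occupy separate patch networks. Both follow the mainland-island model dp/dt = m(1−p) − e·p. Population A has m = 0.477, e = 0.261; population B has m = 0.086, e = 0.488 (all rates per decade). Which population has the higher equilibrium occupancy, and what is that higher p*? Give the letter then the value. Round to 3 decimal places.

A: p*_A = m/(m+e) = 0.477/0.7380 = 0.6463.
B: p*_B = 0.086/0.5740 = 0.1498.
A is higher at 0.6463.

A, 0.646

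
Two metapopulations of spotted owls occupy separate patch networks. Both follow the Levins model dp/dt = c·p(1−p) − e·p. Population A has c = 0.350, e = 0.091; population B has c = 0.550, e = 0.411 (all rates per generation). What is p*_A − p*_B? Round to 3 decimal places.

0.487

A: p*_A = 1 − 0.091/0.350 = 0.7400.
B: p*_B = 1 − 0.411/0.550 = 0.2527.
p*_A − p*_B = 0.7400 − 0.2527 = 0.4873.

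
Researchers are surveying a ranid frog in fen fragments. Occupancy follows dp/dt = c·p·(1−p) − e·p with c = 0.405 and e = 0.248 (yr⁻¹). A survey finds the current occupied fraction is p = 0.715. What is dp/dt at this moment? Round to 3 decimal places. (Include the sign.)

Colonization term: c·p·(1−p) = 0.405×0.715×0.2850 = 0.08253.
Extinction term: e·p = 0.17732.
dp/dt = 0.08253 − 0.17732 = -0.09479.

-0.095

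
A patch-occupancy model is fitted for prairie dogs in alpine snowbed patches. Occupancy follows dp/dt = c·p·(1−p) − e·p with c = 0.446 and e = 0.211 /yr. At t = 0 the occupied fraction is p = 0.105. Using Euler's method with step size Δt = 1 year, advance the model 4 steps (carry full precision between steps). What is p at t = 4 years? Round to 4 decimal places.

Update rule: p ← p + [c·p·(1−p) − e·p]·Δt with Δt = 1.
t = 1: p = 0.10500 + (+0.01976) = 0.12476
t = 2: p = 0.12476 + (+0.02238) = 0.14713
t = 3: p = 0.14713 + (+0.02492) = 0.17206
t = 4: p = 0.17206 + (+0.02723) = 0.19929

0.1993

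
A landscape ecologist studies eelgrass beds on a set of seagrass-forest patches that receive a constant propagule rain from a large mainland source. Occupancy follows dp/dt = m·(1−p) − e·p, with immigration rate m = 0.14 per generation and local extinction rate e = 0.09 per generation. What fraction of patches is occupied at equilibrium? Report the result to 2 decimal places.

0.61

Setting dp/dt = 0: m − m·p* = e·p*, so m = (m+e)·p*.
p* = m/(m+e) = 0.14/(0.14+0.09) = 0.14/0.2300 = 0.6087.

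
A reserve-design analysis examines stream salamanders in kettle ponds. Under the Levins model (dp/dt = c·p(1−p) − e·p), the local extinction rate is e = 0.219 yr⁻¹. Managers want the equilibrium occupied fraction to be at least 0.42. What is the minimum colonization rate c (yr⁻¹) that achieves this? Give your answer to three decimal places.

p* = 1 − e/c ≥ 0.42 requires e/c ≤ 0.5800, i.e. c ≥ e/0.5800.
c_min = 0.219/0.5800 = 0.3776.

0.378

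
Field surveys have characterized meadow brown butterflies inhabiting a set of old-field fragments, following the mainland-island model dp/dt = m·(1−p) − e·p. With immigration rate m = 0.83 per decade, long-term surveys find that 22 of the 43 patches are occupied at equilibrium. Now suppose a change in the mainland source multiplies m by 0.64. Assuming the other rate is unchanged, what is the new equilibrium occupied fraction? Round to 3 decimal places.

0.401

Observed p* = 22/43 = 0.51163.
Balance m(1−p*) = e·p* gives e = m(1−p*)/p* = 0.83×0.48837/0.51163 = 0.79227.
New p* = m/(m+e) = 0.53120/(0.53120+0.79227) = 0.40137.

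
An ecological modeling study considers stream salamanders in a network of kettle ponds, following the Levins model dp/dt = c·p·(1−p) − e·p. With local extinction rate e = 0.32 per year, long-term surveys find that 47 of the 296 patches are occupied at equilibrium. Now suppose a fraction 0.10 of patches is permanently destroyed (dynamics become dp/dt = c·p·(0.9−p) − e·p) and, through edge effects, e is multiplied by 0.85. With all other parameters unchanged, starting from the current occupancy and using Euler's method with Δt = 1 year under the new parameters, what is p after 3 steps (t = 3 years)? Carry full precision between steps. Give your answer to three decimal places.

Observed p* = 47/296 = 0.15878.
Balance c(1−p*) = e gives c = e/(1 − 0.15878) = 0.32/0.84122 = 0.38040.
Starting from p₀ = 0.15878; update p ← p + (dp/dt)·Δt with the new parameters.
step 1: Δp = +0.00158, p = 0.16037
step 2: Δp = +0.00150, p = 0.16187
step 3: Δp = +0.00142, p = 0.16329

0.163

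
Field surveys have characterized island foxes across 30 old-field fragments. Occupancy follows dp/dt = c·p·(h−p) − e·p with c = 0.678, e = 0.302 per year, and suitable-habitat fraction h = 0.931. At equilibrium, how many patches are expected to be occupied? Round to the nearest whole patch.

15

p* = h − e/c = 0.931 − 0.4454 = 0.4856.
Expected occupied patches = N × p* = 30 × 0.4856 = 14.57 ≈ 15.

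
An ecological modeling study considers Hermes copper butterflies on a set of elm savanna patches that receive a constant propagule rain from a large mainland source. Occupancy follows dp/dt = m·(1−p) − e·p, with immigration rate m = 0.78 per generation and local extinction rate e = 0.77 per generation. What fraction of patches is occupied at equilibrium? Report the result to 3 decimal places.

At equilibrium the propagule rain into empty patches balances local extinction: m(1−p*) = e·p*.
p* = m/(m+e) = 0.78/(0.78+0.77) = 0.78/1.5500 = 0.5032.

0.503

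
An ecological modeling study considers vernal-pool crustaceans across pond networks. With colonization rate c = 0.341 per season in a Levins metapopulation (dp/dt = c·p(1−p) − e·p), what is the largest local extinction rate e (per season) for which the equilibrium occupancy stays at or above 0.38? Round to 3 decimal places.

1 − e/c ≥ 0.38 ⇒ e ≤ c(1 − 0.38) = 0.341 × 0.6200.
e_max = 0.2114.

0.211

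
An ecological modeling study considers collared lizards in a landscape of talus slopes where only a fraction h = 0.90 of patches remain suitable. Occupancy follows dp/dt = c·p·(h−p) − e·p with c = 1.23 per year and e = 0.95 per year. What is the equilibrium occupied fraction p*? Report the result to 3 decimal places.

Setting dp/dt = 0 and dividing by p* gives c·(h−p*) = e.
So p* = h − e/c = 0.90 − 0.95/1.23 = 0.90 − 0.7724 = 0.1276.

0.128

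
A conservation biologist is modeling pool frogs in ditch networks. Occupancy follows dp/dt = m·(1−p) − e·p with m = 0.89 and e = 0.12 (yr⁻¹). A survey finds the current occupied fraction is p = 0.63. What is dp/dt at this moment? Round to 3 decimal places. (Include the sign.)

Colonization term: m·(1−p) = 0.89×0.3700 = 0.32930.
Extinction term: e·p = 0.07560.
dp/dt = 0.32930 − 0.07560 = 0.25370.

0.254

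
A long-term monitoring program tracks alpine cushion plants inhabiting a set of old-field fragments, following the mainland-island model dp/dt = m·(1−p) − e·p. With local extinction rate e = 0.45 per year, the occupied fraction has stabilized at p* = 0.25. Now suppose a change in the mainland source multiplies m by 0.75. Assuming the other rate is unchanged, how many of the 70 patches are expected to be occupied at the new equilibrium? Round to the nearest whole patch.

Balance m(1−p*) = e·p* gives m = e·p*/(1−p*) = 0.45×0.25000/0.75000 = 0.15000.
New p* = m/(m+e) = 0.11250/(0.11250+0.45000) = 0.20000.
Expected occupied = 70 × 0.20000 = 14.00 ≈ 14.

14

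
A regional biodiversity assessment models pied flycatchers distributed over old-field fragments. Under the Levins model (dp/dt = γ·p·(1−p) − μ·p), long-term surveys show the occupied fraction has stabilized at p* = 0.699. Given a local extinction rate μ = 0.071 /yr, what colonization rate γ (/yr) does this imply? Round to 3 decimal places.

At equilibrium γ(1−p*) = μ, so γ = μ/(1−p*).
γ = 0.071/(1 − 0.699) = 0.071/0.3010 = 0.2359.

0.236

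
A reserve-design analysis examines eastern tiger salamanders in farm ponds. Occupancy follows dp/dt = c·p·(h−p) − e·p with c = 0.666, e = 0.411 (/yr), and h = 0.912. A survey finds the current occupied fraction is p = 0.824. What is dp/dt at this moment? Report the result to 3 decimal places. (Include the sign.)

Colonization term: c·p·(h−p) = 0.666×0.824×0.0880 = 0.04829.
Extinction term: e·p = 0.33866.
dp/dt = 0.04829 − 0.33866 = -0.29037.

-0.290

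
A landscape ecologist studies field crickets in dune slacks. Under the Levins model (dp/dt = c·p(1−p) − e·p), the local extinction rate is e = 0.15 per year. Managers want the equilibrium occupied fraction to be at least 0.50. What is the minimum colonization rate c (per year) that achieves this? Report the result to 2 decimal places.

0.30

p* = 1 − e/c ≥ 0.50 requires e/c ≤ 0.5000, i.e. c ≥ e/0.5000.
c_min = 0.15/0.5000 = 0.3000.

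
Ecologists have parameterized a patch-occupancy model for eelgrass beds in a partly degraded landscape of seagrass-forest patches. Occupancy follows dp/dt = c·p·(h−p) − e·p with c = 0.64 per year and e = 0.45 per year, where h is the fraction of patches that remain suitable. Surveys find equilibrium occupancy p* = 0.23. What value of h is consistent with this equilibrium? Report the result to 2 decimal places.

0.93

At equilibrium c(h−p*) = e, so h = p* + e/c.
h = 0.23 + 0.45/0.64 = 0.23 + 0.7031 = 0.9331.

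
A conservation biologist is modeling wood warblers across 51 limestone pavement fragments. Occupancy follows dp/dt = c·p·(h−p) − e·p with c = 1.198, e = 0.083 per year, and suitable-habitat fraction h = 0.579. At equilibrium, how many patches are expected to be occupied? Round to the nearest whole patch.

26

p* = h − e/c = 0.579 − 0.0693 = 0.5097.
Expected occupied patches = N × p* = 51 × 0.5097 = 26.00 ≈ 26.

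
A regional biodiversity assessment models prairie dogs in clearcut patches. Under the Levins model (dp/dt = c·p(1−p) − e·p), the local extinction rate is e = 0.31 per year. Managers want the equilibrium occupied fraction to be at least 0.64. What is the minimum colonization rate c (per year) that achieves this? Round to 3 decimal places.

0.861

p* = 1 − e/c ≥ 0.64 requires e/c ≤ 0.3600, i.e. c ≥ e/0.3600.
c_min = 0.31/0.3600 = 0.8611.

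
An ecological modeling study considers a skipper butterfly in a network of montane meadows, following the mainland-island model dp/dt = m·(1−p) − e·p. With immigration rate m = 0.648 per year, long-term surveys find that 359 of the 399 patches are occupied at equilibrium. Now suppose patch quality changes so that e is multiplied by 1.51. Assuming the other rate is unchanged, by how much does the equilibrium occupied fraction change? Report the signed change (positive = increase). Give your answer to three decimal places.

Observed p* = 359/399 = 0.89975.
Balance m(1−p*) = e·p* gives e = m(1−p*)/p* = 0.648×0.10025/0.89975 = 0.07220.
New p* = m/(m+e) = 0.64800/(0.64800+0.10902) = 0.85599.
Δp* = 0.85599 − 0.89975 = -0.04376.

-0.044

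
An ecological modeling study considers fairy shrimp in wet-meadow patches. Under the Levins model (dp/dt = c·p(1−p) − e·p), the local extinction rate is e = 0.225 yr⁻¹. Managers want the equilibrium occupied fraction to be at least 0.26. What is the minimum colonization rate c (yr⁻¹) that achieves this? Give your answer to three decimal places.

p* = 1 − e/c ≥ 0.26 requires e/c ≤ 0.7400, i.e. c ≥ e/0.7400.
c_min = 0.225/0.7400 = 0.3041.

0.304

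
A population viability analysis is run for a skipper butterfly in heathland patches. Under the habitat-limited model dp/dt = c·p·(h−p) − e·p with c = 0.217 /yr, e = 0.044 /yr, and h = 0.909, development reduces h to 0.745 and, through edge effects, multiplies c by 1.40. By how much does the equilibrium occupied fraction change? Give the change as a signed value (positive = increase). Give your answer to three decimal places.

Before: p* = h − e/c = 0.909 − 0.044/0.217 = 0.909 − 0.2028 = 0.7062.
After: c = 0.3038, e = 0.044, h = 0.745; p* = 0.745 − 0.044/0.3038 = 0.6002.
Δp* = 0.6002 − 0.7062 = -0.1061.

-0.106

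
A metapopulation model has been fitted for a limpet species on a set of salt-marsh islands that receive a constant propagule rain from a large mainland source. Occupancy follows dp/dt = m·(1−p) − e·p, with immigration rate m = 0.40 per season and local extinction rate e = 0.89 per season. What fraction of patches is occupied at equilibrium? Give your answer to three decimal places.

At equilibrium the propagule rain into empty patches balances local extinction: m(1−p*) = e·p*.
p* = m/(m+e) = 0.40/(0.40+0.89) = 0.40/1.2900 = 0.3101.

0.310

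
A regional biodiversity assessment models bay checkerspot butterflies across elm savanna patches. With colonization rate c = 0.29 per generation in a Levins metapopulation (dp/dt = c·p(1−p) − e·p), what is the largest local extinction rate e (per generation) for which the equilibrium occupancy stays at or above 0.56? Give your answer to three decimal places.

1 − e/c ≥ 0.56 ⇒ e ≤ c(1 − 0.56) = 0.29 × 0.4400.
e_max = 0.1276.

0.128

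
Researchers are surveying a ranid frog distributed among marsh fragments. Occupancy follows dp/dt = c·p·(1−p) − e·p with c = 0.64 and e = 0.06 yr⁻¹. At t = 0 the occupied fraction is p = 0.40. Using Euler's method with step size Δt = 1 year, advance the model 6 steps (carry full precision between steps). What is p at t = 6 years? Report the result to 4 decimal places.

Update rule: p ← p + [c·p·(1−p) − e·p]·Δt with Δt = 1.
  1  |  dp/dt·Δt = +0.129600  |  p_1 = 0.529600
  2  |  dp/dt·Δt = +0.127663  |  p_2 = 0.657263
  3  |  dp/dt·Δt = +0.104736  |  p_3 = 0.761999
  4  |  dp/dt·Δt = +0.070348  |  p_4 = 0.832347
  5  |  dp/dt·Δt = +0.039368  |  p_5 = 0.871715
  6  |  dp/dt·Δt = +0.019267  |  p_6 = 0.890982

0.8910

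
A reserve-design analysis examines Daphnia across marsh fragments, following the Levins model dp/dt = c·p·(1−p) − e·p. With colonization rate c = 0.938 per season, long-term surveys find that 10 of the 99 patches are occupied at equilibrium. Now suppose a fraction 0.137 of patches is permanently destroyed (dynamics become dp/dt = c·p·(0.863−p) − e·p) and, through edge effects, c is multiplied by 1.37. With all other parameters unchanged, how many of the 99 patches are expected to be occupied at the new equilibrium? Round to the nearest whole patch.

20

Observed p* = 10/99 = 0.10101.
Balance c(1−p*) = e gives e = 0.938×(1 − 0.10101) = 0.84325.
New p* = 0.863 − e/c = 0.863 − 0.84325/1.28506 = 0.20680.
Expected occupied = 99 × 0.20680 = 20.47 ≈ 20.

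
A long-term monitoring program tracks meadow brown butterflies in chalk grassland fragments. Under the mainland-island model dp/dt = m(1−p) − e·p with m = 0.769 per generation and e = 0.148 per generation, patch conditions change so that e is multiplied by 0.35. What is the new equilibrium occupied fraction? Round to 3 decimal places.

0.937

Before: p* = 0.769/(0.769+0.148) = 0.8386.
After: m = 0.769, e = 0.0518; p* = 0.769/0.8208 = 0.9369.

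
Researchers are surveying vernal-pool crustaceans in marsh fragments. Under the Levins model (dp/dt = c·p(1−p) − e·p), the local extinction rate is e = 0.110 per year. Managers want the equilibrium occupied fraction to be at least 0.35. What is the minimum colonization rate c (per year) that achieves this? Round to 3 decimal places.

p* = 1 − e/c ≥ 0.35 requires e/c ≤ 0.6500, i.e. c ≥ e/0.6500.
c_min = 0.110/0.6500 = 0.1692.

0.169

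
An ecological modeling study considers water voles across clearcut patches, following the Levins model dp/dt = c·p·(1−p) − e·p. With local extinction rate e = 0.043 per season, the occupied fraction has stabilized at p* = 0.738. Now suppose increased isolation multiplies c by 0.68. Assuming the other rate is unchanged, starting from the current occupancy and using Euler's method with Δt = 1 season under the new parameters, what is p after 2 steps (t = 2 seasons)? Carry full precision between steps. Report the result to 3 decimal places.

0.719

Balance c(1−p*) = e gives c = e/(1 − 0.73800) = 0.043/0.26200 = 0.16412.
Starting from p₀ = 0.73800; update p ← p + (dp/dt)·Δt with the new parameters.
p: 0.73800 → 0.72785  (Δp = -0.01015)
p: 0.72785 → 0.71865  (Δp = -0.00919)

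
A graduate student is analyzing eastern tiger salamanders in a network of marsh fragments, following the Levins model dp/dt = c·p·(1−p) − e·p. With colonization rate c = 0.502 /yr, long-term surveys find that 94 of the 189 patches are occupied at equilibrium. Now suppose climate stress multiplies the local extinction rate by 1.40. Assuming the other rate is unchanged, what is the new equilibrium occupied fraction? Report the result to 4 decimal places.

Observed p* = 94/189 = 0.49735.
Balance c(1−p*) = e gives e = 0.502×(1 − 0.49735) = 0.25233.
New p* = 1 − e/c = 1 − 0.35326/0.50200 = 0.29629.

0.2963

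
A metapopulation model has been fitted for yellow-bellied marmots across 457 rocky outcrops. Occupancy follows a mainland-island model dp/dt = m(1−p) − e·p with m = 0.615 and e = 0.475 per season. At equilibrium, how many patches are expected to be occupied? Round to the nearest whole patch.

258

p* = m/(m+e) = 0.615/1.0900 = 0.5642.
Expected occupied patches = N × p* = 457 × 0.5642 = 257.85 ≈ 258.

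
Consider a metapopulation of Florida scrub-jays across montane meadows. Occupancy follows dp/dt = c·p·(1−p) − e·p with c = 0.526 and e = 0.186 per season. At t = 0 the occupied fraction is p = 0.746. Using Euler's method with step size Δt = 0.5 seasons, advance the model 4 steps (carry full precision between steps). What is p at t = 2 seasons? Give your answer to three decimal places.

0.689

Update rule: p ← p + [c·p·(1−p) − e·p]·Δt with Δt = 0.5.
p: 0.74600 → 0.72646  (Δp = -0.01954)
p: 0.72646 → 0.71116  (Δp = -0.01530)
p: 0.71116 → 0.69904  (Δp = -0.01211)
p: 0.69904 → 0.68936  (Δp = -0.00968)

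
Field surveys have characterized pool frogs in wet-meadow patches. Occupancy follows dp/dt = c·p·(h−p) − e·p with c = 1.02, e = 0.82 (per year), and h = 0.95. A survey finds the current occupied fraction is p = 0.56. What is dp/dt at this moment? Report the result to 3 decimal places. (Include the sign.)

-0.236

Colonization term: c·p·(h−p) = 1.02×0.56×0.3900 = 0.22277.
Extinction term: e·p = 0.45920.
dp/dt = 0.22277 − 0.45920 = -0.23643.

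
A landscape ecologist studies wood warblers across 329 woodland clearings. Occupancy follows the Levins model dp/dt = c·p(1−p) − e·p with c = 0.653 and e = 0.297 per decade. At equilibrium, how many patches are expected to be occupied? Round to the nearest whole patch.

179

p* = 1 − e/c = 1 − 0.297/0.653 = 0.5452.
Expected occupied patches = N × p* = 329 × 0.5452 = 179.36 ≈ 179.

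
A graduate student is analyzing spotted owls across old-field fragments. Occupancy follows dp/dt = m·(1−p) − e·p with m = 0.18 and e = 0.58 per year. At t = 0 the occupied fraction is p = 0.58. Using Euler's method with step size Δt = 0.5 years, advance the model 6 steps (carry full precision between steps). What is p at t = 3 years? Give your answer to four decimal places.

0.2563

Update rule: p ← p + [m·(1−p) − e·p]·Δt with Δt = 0.5.
t = 0.5: p = 0.58000 + (-0.13040) = 0.44960
t = 1: p = 0.44960 + (-0.08085) = 0.36875
t = 1.5: p = 0.36875 + (-0.05013) = 0.31863
t = 2: p = 0.31863 + (-0.03108) = 0.28755
t = 2.5: p = 0.28755 + (-0.01927) = 0.26828
t = 3: p = 0.26828 + (-0.01195) = 0.25633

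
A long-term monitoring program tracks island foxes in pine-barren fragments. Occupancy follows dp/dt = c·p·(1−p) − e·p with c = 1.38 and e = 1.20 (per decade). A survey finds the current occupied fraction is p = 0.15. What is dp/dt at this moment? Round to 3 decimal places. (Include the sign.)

Colonization term: c·p·(1−p) = 1.38×0.15×0.8500 = 0.17595.
Extinction term: e·p = 0.18000.
dp/dt = 0.17595 − 0.18000 = -0.00405.

-0.004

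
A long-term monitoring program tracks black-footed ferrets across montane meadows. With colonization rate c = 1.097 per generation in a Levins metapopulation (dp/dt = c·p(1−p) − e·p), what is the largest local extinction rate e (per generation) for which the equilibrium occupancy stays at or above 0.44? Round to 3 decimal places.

0.614

1 − e/c ≥ 0.44 ⇒ e ≤ c(1 − 0.44) = 1.097 × 0.5600.
e_max = 0.6143.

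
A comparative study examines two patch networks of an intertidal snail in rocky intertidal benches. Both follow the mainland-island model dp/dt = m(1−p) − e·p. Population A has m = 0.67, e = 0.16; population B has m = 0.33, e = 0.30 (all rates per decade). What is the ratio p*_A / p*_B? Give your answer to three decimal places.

A: p*_A = m/(m+e) = 0.67/0.8300 = 0.8072.
B: p*_B = 0.33/0.6300 = 0.5238.
p*_A / p*_B = 0.8072/0.5238 = 1.5411.

1.541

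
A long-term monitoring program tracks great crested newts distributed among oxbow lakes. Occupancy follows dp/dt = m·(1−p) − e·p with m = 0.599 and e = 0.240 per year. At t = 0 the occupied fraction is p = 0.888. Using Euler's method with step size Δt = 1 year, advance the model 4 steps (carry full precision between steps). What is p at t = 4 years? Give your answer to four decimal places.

Update rule: p ← p + [m·(1−p) − e·p]·Δt with Δt = 1.
  1  |  dp/dt·Δt = -0.146032  |  p_1 = 0.741968
  2  |  dp/dt·Δt = -0.023511  |  p_2 = 0.718457
  3  |  dp/dt·Δt = -0.003785  |  p_3 = 0.714672
  4  |  dp/dt·Δt = -0.000609  |  p_4 = 0.714062

0.7141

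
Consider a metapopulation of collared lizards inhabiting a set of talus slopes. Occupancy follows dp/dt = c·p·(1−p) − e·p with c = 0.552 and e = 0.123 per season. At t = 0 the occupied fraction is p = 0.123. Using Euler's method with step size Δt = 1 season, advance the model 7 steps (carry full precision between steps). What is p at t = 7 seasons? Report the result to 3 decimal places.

Update rule: p ← p + [c·p·(1−p) − e·p]·Δt with Δt = 1.
step 1: Δp = +0.04442, p = 0.16742
step 2: Δp = +0.05635, p = 0.22377
step 3: Δp = +0.06836, p = 0.29212
step 4: Δp = +0.07822, p = 0.37034
step 5: Δp = +0.08317, p = 0.45351
step 6: Δp = +0.08103, p = 0.53453
step 7: Δp = +0.07159, p = 0.60613

0.606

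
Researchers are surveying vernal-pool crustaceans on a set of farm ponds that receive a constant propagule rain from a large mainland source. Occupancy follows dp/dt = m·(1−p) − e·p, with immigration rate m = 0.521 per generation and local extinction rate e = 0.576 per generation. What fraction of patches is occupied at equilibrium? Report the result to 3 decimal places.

0.475

At equilibrium the propagule rain into empty patches balances local extinction: m(1−p*) = e·p*.
p* = m/(m+e) = 0.521/(0.521+0.576) = 0.521/1.0970 = 0.4749.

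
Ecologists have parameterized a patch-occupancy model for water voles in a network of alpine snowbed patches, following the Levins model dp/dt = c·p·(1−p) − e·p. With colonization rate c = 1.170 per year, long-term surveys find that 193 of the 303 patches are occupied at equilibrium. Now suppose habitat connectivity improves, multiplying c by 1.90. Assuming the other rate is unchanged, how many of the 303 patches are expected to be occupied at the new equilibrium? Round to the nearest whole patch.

Observed p* = 193/303 = 0.63696.
Balance c(1−p*) = e gives e = 1.170×(1 − 0.63696) = 0.42476.
New p* = 1 − e/c = 1 − 0.42476/2.22300 = 0.80892.
Expected occupied = 303 × 0.80892 = 245.10 ≈ 245.

245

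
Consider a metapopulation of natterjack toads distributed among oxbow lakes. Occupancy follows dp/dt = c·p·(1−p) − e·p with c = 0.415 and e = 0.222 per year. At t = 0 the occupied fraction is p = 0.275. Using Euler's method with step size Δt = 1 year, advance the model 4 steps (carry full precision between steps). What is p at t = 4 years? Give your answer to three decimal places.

Update rule: p ← p + [c·p·(1−p) − e·p]·Δt with Δt = 1.
t = 1: p = 0.27500 + (+0.02169) = 0.29669
t = 2: p = 0.29669 + (+0.02073) = 0.31742
t = 3: p = 0.31742 + (+0.01945) = 0.33687
t = 4: p = 0.33687 + (+0.01792) = 0.35479

0.355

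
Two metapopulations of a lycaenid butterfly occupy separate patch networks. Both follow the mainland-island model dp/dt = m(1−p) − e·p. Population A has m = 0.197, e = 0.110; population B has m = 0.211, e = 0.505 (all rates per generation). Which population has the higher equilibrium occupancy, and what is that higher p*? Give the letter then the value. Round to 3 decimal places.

A: p*_A = m/(m+e) = 0.197/0.3070 = 0.6417.
B: p*_B = 0.211/0.7160 = 0.2947.
A is higher at 0.6417.

A, 0.642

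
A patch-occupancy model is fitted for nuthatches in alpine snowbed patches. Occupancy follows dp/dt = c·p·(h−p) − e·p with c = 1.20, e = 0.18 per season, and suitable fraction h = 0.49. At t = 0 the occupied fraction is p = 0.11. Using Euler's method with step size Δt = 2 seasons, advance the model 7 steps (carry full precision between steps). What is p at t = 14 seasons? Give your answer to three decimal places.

Update rule: p ← p + [c·p·(h−p) − e·p]·Δt with Δt = 2.
  1  |  dp/dt·Δt = +0.060720  |  p_1 = 0.170720
  2  |  dp/dt·Δt = +0.069359  |  p_2 = 0.240079
  3  |  dp/dt·Δt = +0.057574  |  p_3 = 0.297652
  4  |  dp/dt·Δt = +0.030252  |  p_4 = 0.327904
  5  |  dp/dt·Δt = +0.009519  |  p_5 = 0.337423
  6  |  dp/dt·Δt = +0.002087  |  p_6 = 0.339510
  7  |  dp/dt·Δt = +0.000399  |  p_7 = 0.339909

0.340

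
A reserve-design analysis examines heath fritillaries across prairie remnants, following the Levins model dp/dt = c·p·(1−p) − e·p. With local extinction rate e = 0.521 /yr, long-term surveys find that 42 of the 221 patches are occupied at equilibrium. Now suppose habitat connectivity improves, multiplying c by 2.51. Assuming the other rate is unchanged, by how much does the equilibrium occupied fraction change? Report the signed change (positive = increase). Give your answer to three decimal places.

Observed p* = 42/221 = 0.19005.
Balance c(1−p*) = e gives c = e/(1 − 0.19005) = 0.521/0.80995 = 0.64325.
New p* = 1 − e/c = 1 − 0.52100/1.61456 = 0.67731.
Δp* = 0.67731 − 0.19005 = +0.48726.

0.487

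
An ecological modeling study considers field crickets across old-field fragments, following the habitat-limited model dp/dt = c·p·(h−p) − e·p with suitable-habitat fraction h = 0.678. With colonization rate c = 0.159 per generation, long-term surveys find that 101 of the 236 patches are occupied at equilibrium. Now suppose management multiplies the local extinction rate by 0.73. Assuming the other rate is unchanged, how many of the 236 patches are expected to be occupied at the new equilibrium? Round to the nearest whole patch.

117

Observed p* = 101/236 = 0.42797.
Balance c(h−p*) = e gives e = 0.159×(0.678 − 0.42797) = 0.03975.
New p* = 0.678 − e/c = 0.678 − 0.02902/0.15900 = 0.49548.
Expected occupied = 236 × 0.49548 = 116.93 ≈ 117.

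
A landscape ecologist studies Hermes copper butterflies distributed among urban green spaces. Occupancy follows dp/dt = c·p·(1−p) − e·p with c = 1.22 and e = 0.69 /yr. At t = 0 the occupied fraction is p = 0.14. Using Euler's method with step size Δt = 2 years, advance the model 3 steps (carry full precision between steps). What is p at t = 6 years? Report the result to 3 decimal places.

Update rule: p ← p + [c·p·(1−p) − e·p]·Δt with Δt = 2.
step 1: Δp = +0.10058, p = 0.24058
step 2: Δp = +0.11379, p = 0.35437
step 3: Δp = +0.06922, p = 0.42359

0.424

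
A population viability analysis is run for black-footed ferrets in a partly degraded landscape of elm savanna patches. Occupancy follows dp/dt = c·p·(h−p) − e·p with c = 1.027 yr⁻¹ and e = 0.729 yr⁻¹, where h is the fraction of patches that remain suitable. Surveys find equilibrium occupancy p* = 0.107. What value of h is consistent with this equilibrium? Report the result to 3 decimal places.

0.817

At equilibrium c(h−p*) = e, so h = p* + e/c.
h = 0.107 + 0.729/1.027 = 0.107 + 0.7098 = 0.8168.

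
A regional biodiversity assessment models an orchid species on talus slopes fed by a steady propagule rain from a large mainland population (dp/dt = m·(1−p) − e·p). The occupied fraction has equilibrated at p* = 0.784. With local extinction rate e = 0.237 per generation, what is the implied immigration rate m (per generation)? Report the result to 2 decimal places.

At equilibrium m(1−p*) = e·p*, so m = e·p*/(1−p*).
m = 0.237 × 0.784 / 0.2160 = 0.1858/0.2160 = 0.8602.

0.86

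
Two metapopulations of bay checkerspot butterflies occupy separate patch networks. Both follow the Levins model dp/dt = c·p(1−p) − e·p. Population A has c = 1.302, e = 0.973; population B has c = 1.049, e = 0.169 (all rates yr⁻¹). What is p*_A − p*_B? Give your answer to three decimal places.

-0.586

A: p*_A = 1 − 0.973/1.302 = 0.2527.
B: p*_B = 1 − 0.169/1.049 = 0.8389.
p*_A − p*_B = 0.2527 − 0.8389 = -0.5862.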